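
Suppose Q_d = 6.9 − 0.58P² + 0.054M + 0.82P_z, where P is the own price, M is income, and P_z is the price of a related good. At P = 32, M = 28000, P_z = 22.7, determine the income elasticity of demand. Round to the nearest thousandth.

1.602

At the given point, Q_d = 6.9 − 0.58(32)² + 0.054(28000) + 0.82(22.7) = 6.9 − 593.92 + 1512 + 18.614 = 943.594.
∂Q_d/∂M = +0.054, so E_I = 0.054·(28000/943.594) ≈ 1.602.
E_I > 1: normal good (luxury).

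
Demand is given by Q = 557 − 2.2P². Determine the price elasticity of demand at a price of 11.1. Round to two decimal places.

At P = 11.1, Q = 285.938.
dQ/dP = −2·2.2·P = −48.84.
Point elasticity E = (dQ/dP)·(P/Q) = -48.84 × 11.1/285.938 ≈ -1.90.
|E| > 1, so demand is elastic at this price.

-1.90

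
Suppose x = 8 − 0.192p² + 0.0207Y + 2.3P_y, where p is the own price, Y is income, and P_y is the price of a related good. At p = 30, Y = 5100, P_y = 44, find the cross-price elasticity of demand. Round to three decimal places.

x = 8 − 0.192(30)² + 0.0207(5100) + 2.3(44) = 8 − 172.8 + 105.57 + 101.2 = 41.97.
∂x/∂P_y = +2.3, so E_xy = 2.3·(44/41.97) ≈ 2.411.
E_xy > 0: the goods are substitutes.

2.411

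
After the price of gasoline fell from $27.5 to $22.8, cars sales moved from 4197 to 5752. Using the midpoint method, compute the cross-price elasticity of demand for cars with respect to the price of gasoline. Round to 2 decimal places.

%ΔQ_x = (5752 − 4197)/[(4197+5752)/2] = 1555/4974.5 ≈ 0.3126.
%ΔP_y = (22.8 − 27.5)/[(27.5+22.8)/2] ≈ -0.1869.
E_xy = 0.3126/-0.1869 ≈ -1.67.
E_xy < 0, so cars and gasoline are complements.

-1.67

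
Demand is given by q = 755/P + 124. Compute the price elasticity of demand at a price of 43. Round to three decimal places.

-0.124

At P = 43, q = 141.5581.
dq/dP = −755/P² = −0.4083.
Point elasticity E = (dq/dP)·(P/q) = -0.4083 × 43/141.5581 ≈ -0.124.
|E| < 1, so demand is inelastic at this price.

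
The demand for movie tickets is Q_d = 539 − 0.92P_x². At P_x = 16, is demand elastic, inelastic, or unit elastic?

elastic

At P_x = 16, Q_d = 303.48.
dQ_d/dP_x = −2·0.92·P_x = −29.44.
Point elasticity E = (dQ_d/dP_x)·(P_x/Q_d) = -29.44 × 16/303.48 ≈ -1.552.
|E| ≈ 1.552 > 1, so demand is elastic.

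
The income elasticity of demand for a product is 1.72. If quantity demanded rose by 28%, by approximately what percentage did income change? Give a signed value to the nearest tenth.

16.3

%ΔQ ≈ E × %ΔI ⇒ %ΔI = %ΔQ / E = (28%)/(1.72) ≈ 16.3%.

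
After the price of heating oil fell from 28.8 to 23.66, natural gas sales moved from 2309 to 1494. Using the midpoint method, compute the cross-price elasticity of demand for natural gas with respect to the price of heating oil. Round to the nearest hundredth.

%ΔQ_x = (1494 − 2309)/[(2309+1494)/2] = -815/1901.5 ≈ -0.4286.
%ΔP_y = (23.66 − 28.8)/[(28.8+23.66)/2] ≈ -0.1960.
E_xy = -0.4286/-0.1960 ≈ 2.19.
E_xy > 0, so natural gas and heating oil are substitutes.

2.19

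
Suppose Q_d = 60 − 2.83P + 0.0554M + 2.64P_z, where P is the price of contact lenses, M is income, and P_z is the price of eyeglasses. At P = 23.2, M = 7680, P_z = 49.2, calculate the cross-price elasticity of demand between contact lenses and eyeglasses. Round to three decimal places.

0.236

Evaluating quantity at (P, M, P_z) gives Q_d = 60 − 2.83(23.2) + 0.0554(7680) + 2.64(49.2) = 60 − 65.656 + 425.472 + 129.888 = 549.704.
∂Q_d/∂P_z = +2.64, so E_xy = 2.64·(49.2/549.704) ≈ 0.236.
E_xy > 0: the goods are substitutes.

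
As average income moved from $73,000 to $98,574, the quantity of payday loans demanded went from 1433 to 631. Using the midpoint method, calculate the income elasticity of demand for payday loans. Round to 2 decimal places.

-2.61

%ΔQ = (631 − 1433)/[(1433+631)/2] = -802/1032 ≈ -0.7771.
%ΔY = (98,574 − 73,000)/[(73,000+98,574)/2] = 25574/85787 ≈ 0.2981.
E_I = %ΔQ/%ΔY ≈ -2.61.
E_I < 0: inferior good.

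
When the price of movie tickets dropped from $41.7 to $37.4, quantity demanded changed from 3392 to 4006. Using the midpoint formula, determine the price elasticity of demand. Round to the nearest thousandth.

%Δq = (4006 − 3392)/[(3392 + 4006)/2] = 614/3699 ≈ 0.1660.
%Δp = (37.4 − 41.7)/[(41.7 + 37.4)/2] = -4.3/39.55 ≈ -0.1087.
Arc elasticity E = %Δq/%Δp ≈ 0.1660/-0.1087 ≈ -1.527.
|E| > 1: demand is elastic over this range.

-1.527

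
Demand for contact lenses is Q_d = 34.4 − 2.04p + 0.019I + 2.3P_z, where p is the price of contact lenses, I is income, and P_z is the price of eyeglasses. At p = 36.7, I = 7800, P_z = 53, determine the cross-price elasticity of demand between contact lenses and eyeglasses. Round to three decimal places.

0.531

At the given point, Q_d = 34.4 − 2.04(36.7) + 0.019(7800) + 2.3(53) = 34.4 − 74.868 + 148.2 + 121.9 = 229.632.
∂Q_d/∂P_z = +2.3, so E_xy = 2.3·(53/229.632) ≈ 0.531.
E_xy > 0: the goods are substitutes.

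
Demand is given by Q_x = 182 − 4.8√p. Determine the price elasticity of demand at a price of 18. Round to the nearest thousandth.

-0.063

At p = 18, Q_x = 161.6353.
dQ_x/dp = −4.8/(2√p) = −4.8/(2·4.2426).
Point elasticity E = (dQ_x/dp)·(p/Q_x) = -0.5657 × 18/161.6353 ≈ -0.063.
|E| < 1, so demand is inelastic at this price.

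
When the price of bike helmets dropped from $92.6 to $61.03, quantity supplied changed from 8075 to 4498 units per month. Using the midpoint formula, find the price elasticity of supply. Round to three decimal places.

1.384

%Δq = (4498 − 8075)/[(8075 + 4498)/2] = -3577/6286.5 ≈ -0.5690.
%ΔP = (61.03 − 92.6)/[(92.6 + 61.03)/2] = -31.57/76.815 ≈ -0.4110.
Arc elasticity E = %Δq/%ΔP ≈ -0.5690/-0.4110 ≈ 1.384.
|E| > 1: supply is elastic over this range.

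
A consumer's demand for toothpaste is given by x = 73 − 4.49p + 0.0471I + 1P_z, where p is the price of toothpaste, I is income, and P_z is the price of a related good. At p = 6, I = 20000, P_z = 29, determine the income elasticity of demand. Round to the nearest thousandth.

Evaluating quantity at (p, I, P_z) gives x = 73 − 4.49(6) + 0.0471(20000) + 1(29) = 73 − 26.94 + 942 + 29 = 1017.06.
∂x/∂I = +0.0471, so E_I = 0.0471·(20000/1017.06) ≈ 0.926.
E_I ∈ (0,1): normal good (necessity).

0.926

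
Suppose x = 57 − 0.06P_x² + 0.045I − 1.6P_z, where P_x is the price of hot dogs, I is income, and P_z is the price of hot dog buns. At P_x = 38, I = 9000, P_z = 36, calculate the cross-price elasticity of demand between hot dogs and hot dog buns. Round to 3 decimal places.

-0.181

x = 57 − 0.06(38)² + 0.045(9000) − 1.6(36) = 57 − 86.64 + 405 − 57.6 = 317.76.
∂x/∂P_z = −1.6, so E_xy = -1.6·(36/317.76) ≈ -0.181.
E_xy < 0: the goods are complements.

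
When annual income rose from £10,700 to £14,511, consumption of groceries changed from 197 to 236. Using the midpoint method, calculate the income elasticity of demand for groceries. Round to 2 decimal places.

%ΔQ = (236 − 197)/[(197+236)/2] = 39/216.5 ≈ 0.1801.
%ΔI = (14,511 − 10,700)/[(10,700+14,511)/2] = 3811/12605.5 ≈ 0.3023.
E_I = %ΔQ/%ΔI ≈ 0.60.
E_I ∈ (0,1): normal good (necessity).

0.60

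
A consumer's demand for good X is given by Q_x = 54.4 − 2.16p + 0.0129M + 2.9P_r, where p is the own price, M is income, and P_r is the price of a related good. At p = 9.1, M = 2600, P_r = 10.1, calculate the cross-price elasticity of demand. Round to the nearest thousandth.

0.300

Evaluating quantity at (p, M, P_r) gives Q_x = 54.4 − 2.16(9.1) + 0.0129(2600) + 2.9(10.1) = 54.4 − 19.656 + 33.54 + 29.29 = 97.574.
∂Q_x/∂P_r = +2.9, so E_xy = 2.9·(10.1/97.574) ≈ 0.300.
E_xy > 0: the goods are substitutes.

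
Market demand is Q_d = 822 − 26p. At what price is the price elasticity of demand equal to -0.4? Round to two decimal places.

Set −bp/(a − bp) = −0.4 ⇒ bp = 0.4(a − bp) ⇒ bp(1+0.4) = 0.4·a.
p = 0.4·822/(26·1.4) ≈ 9.03.

9.03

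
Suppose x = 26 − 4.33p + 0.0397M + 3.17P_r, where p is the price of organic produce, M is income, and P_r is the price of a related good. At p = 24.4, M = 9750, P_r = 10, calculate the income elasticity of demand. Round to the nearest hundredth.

1.14

First evaluate x: 26 − 4.33(24.4) + 0.0397(9750) + 3.17(10) = 26 − 105.652 + 387.075 + 31.7 = 339.123.
∂x/∂M = +0.0397, so E_I = 0.0397·(9750/339.123) ≈ 1.14.
E_I > 1: normal good (luxury).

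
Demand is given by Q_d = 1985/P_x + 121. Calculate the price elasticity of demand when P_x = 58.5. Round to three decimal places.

-0.219

At P_x = 58.5, Q_d = 154.9316.
dQ_d/dP_x = −1985/P_x² = −0.58.
Point elasticity E = (dQ_d/dP_x)·(P_x/Q_d) = -0.58 × 58.5/154.9316 ≈ -0.219.
|E| < 1, so demand is inelastic at this price.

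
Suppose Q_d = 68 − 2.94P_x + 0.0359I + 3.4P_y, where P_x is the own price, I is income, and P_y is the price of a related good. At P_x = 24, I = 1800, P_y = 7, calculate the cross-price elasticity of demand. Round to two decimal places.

0.28

Evaluating quantity at (P_x, I, P_y) gives Q_d = 68 − 2.94(24) + 0.0359(1800) + 3.4(7) = 68 − 70.56 + 64.62 + 23.8 = 85.86.
∂Q_d/∂P_y = +3.4, so E_xy = 3.4·(7/85.86) ≈ 0.28.
E_xy > 0: the goods are substitutes.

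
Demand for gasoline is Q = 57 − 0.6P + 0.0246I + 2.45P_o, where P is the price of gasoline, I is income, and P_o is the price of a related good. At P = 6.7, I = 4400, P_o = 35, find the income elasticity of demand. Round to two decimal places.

0.44

Substituting, Q = 57 − 0.6(6.7) + 0.0246(4400) + 2.45(35) = 57 − 4.02 + 108.24 + 85.75 = 246.97.
∂Q/∂I = +0.0246, so E_I = 0.0246·(4400/246.97) ≈ 0.44.
E_I ∈ (0,1): normal good (necessity).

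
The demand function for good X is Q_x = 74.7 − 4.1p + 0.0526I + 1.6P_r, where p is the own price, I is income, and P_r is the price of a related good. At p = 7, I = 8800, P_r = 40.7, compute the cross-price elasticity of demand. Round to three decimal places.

At the given point, Q_x = 74.7 − 4.1(7) + 0.0526(8800) + 1.6(40.7) = 74.7 − 28.7 + 462.88 + 65.12 = 574.
∂Q_x/∂P_r = +1.6, so E_xy = 1.6·(40.7/574) ≈ 0.113.
E_xy > 0: the goods are substitutes.

0.113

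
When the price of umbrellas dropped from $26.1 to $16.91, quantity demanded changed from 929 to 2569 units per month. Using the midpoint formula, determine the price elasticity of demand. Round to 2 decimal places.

%ΔQ = (2569 − 929)/[(929 + 2569)/2] = 1640/1749 ≈ 0.9377.
%ΔP = (16.91 − 26.1)/[(26.1 + 16.91)/2] = -9.19/21.505 ≈ -0.4273.
Arc elasticity E = %ΔQ/%ΔP ≈ 0.9377/-0.4273 ≈ -2.19.
|E| > 1: demand is elastic over this range.

-2.19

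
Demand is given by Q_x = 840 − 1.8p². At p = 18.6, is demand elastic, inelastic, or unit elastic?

elastic

At p = 18.6, Q_x = 217.272.
dQ_x/dp = −2·1.8·p = −66.96.
Point elasticity E = (dQ_x/dp)·(p/Q_x) = -66.96 × 18.6/217.272 ≈ -5.732.
|E| ≈ 5.732 > 1, so demand is elastic.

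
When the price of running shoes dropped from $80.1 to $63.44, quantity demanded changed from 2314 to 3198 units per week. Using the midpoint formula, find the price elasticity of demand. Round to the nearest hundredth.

-1.38

%Δq = (3198 − 2314)/[(2314 + 3198)/2] = 884/2756 ≈ 0.3208.
%ΔP = (63.44 − 80.1)/[(80.1 + 63.44)/2] = -16.66/71.77 ≈ -0.2321.
Arc elasticity E = %Δq/%ΔP ≈ 0.3208/-0.2321 ≈ -1.38.
|E| > 1: demand is elastic over this range.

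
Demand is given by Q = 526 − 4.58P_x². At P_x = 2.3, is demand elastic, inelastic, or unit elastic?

inelastic

At P_x = 2.3, Q = 501.7718.
dQ/dP_x = −2·4.58·P_x = −21.068.
Point elasticity E = (dQ/dP_x)·(P_x/Q) = -21.068 × 2.3/501.7718 ≈ -0.097.
|E| ≈ 0.097 < 1, so demand is inelastic.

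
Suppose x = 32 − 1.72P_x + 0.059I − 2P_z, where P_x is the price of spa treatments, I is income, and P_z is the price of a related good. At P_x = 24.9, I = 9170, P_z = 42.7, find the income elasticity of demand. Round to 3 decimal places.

1.216

x = 32 − 1.72(24.9) + 0.059(9170) − 2(42.7) = 32 − 42.828 + 541.03 − 85.4 = 444.802.
∂x/∂I = +0.059, so E_I = 0.059·(9170/444.802) ≈ 1.216.
E_I > 1: normal good (luxury).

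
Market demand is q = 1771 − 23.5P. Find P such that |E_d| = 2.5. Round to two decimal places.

53.83

Set −bP/(a − bP) = −2.5 ⇒ bP = 2.5(a − bP) ⇒ bP(1+2.5) = 2.5·a.
P = 2.5·1771/(23.5·3.5) ≈ 53.83.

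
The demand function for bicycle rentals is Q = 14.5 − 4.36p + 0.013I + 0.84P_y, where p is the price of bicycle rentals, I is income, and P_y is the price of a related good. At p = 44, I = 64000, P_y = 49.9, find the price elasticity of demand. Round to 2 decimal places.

-0.28

First evaluate Q: 14.5 − 4.36(44) + 0.013(64000) + 0.84(49.9) = 14.5 − 191.84 + 832 + 41.916 = 696.576.
∂Q/∂p = −4.36, so E_p = (−4.36)·(44/696.576) ≈ -0.28.
|E_p| < 1: demand is inelastic.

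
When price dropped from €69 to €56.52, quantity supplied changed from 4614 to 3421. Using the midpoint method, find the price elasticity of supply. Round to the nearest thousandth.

1.493

%Δq = (3421 − 4614)/[(4614 + 3421)/2] = -1193/4017.5 ≈ -0.2970.
%Δp = (56.52 − 69)/[(69 + 56.52)/2] = -12.48/62.76 ≈ -0.1989.
Arc elasticity E = %Δq/%Δp ≈ -0.2970/-0.1989 ≈ 1.493.
|E| > 1: supply is elastic over this range.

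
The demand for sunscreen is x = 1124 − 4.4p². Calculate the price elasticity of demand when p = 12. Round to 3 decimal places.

At p = 12, x = 490.4.
dx/dp = −2·4.4·p = −105.6.
Point elasticity E = (dx/dp)·(p/x) = -105.6 × 12/490.4 ≈ -2.584.
|E| > 1, so demand is elastic at this price.

-2.584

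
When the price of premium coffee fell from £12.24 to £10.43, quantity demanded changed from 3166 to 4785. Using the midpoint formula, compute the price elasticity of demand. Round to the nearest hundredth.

%Δq = (4785 − 3166)/[(3166 + 4785)/2] = 1619/3975.5 ≈ 0.4072.
%ΔP = (10.43 − 12.24)/[(12.24 + 10.43)/2] = -1.81/11.335 ≈ -0.1597.
Arc elasticity E = %Δq/%ΔP ≈ 0.4072/-0.1597 ≈ -2.55.
|E| > 1: demand is elastic over this range.

-2.55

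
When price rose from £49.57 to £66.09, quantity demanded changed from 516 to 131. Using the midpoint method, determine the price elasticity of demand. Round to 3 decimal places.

-4.166

%ΔQ = (131 − 516)/[(516 + 131)/2] = -385/323.5 ≈ -1.1901.
%Δp = (66.09 − 49.57)/[(49.57 + 66.09)/2] = 16.52/57.83 ≈ 0.2857.
Arc elasticity E = %ΔQ/%Δp ≈ -1.1901/0.2857 ≈ -4.166.
|E| > 1: demand is elastic over this range.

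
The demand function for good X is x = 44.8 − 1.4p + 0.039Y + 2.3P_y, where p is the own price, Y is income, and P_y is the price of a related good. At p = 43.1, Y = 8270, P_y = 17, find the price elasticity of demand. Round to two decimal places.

At the given point, x = 44.8 − 1.4(43.1) + 0.039(8270) + 2.3(17) = 44.8 − 60.34 + 322.53 + 39.1 = 346.09.
∂x/∂p = −1.4, so E_p = (−1.4)·(43.1/346.09) ≈ -0.17.
|E_p| < 1: demand is inelastic.

-0.17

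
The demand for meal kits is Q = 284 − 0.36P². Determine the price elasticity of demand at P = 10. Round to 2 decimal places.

At P = 10, Q = 248.
dQ/dP = −2·0.36·P = −7.2.
Point elasticity E = (dQ/dP)·(P/Q) = -7.2 × 10/248 ≈ -0.29.
|E| < 1, so demand is inelastic at this price.

-0.29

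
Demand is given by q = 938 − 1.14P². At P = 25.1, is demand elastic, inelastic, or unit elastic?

elastic

At P = 25.1, q = 219.7886.
dq/dP = −2·1.14·P = −57.228.
Point elasticity E = (dq/dP)·(P/q) = -57.228 × 25.1/219.7886 ≈ -6.535.
|E| ≈ 6.535 > 1, so demand is elastic.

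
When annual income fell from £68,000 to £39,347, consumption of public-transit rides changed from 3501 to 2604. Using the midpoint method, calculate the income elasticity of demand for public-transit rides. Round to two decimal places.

%ΔQ = (2604 − 3501)/[(3501+2604)/2] = -897/3052.5 ≈ -0.2939.
%ΔI = (39,347 − 68,000)/[(68,000+39,347)/2] = -28653/53673.5 ≈ -0.5338.
E_I = %ΔQ/%ΔI ≈ 0.55.
E_I ∈ (0,1): normal good (necessity).

0.55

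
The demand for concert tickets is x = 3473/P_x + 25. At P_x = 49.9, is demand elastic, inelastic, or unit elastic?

At P_x = 49.9, x = 94.5992.
dx/dP_x = −3473/P_x² = −1.3948.
Point elasticity E = (dx/dP_x)·(P_x/x) = -1.3948 × 49.9/94.5992 ≈ -0.736.
|E| ≈ 0.736 < 1, so demand is inelastic.

inelastic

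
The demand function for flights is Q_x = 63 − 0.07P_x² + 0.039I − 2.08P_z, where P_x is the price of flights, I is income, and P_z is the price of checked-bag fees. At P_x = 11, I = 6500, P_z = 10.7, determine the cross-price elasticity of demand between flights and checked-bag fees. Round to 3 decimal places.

-0.078

Q_x = 63 − 0.07(11)² + 0.039(6500) − 2.08(10.7) = 63 − 8.47 + 253.5 − 22.256 = 285.774.
∂Q_x/∂P_z = −2.08, so E_xy = -2.08·(10.7/285.774) ≈ -0.078.
E_xy < 0: the goods are complements.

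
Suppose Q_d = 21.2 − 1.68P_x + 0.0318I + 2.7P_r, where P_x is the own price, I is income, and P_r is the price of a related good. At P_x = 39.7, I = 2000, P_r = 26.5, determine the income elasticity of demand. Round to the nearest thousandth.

Q_d = 21.2 − 1.68(39.7) + 0.0318(2000) + 2.7(26.5) = 21.2 − 66.696 + 63.6 + 71.55 = 89.654.
∂Q_d/∂I = +0.0318, so E_I = 0.0318·(2000/89.654) ≈ 0.709.
E_I ∈ (0,1): normal good (necessity).

0.709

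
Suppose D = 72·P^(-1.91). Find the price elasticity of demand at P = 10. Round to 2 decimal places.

-1.91

For a Cobb–Douglas (constant-elasticity) form D = A·P^α·…, the elasticity with respect to P equals the exponent α at every point.
Here the exponent on P is -1.91, so the price elasticity of demand is -1.91.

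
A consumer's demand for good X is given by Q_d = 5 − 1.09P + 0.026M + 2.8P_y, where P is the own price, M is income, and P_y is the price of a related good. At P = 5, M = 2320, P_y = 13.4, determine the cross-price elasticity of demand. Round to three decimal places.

0.385

Evaluating quantity at (P, M, P_y) gives Q_d = 5 − 1.09(5) + 0.026(2320) + 2.8(13.4) = 5 − 5.45 + 60.32 + 37.52 = 97.39.
∂Q_d/∂P_y = +2.8, so E_xy = 2.8·(13.4/97.39) ≈ 0.385.
E_xy > 0: the goods are substitutes.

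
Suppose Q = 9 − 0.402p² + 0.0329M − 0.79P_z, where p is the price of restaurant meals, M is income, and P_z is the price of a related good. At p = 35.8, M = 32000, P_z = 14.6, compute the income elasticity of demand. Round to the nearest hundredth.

Substituting, Q = 9 − 0.402(35.8)² + 0.0329(32000) − 0.79(14.6) = 9 − 515.2193 + 1052.8 − 11.534 = 535.0467.
∂Q/∂M = +0.0329, so E_I = 0.0329·(32000/535.0467) ≈ 1.97.
E_I > 1: normal good (luxury).

1.97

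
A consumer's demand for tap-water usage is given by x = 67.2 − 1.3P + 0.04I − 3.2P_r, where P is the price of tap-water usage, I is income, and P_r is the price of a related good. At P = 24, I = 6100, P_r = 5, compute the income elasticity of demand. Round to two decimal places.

At the given point, x = 67.2 − 1.3(24) + 0.04(6100) − 3.2(5) = 67.2 − 31.2 + 244 − 16 = 264.
∂x/∂I = +0.04, so E_I = 0.04·(6100/264) ≈ 0.92.
E_I ∈ (0,1): normal good (necessity).

0.92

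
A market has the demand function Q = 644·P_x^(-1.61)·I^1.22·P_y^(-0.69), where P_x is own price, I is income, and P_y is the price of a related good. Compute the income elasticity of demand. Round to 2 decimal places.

1.22

For a Cobb–Douglas (constant-elasticity) form Q = A·I^α·…, the elasticity with respect to I equals the exponent α at every point.
Here the exponent on I is 1.22, so the income elasticity of demand is 1.22.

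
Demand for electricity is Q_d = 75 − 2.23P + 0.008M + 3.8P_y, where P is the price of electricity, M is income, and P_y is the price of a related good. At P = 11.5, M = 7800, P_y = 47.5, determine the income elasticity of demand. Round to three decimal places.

First evaluate Q_d: 75 − 2.23(11.5) + 0.008(7800) + 3.8(47.5) = 75 − 25.645 + 62.4 + 180.5 = 292.255.
∂Q_d/∂M = +0.008, so E_I = 0.008·(7800/292.255) ≈ 0.214.
E_I ∈ (0,1): normal good (necessity).

0.214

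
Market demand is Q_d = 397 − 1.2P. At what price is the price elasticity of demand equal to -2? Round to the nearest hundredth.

220.56

Set −bP/(a − bP) = −2 ⇒ bP = 2(a − bP) ⇒ bP(1+2) = 2·a.
P = 2·397/(1.2·3) ≈ 220.56.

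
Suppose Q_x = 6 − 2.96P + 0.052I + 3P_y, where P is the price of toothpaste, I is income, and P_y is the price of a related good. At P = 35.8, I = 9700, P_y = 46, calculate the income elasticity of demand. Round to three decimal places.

Q_x = 6 − 2.96(35.8) + 0.052(9700) + 3(46) = 6 − 105.968 + 504.4 + 138 = 542.432.
∂Q_x/∂I = +0.052, so E_I = 0.052·(9700/542.432) ≈ 0.930.
E_I ∈ (0,1): normal good (necessity).

0.930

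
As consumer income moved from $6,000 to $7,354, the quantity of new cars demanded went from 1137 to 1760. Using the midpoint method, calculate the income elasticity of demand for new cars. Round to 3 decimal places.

%ΔQ = (1760 − 1137)/[(1137+1760)/2] = 623/1448.5 ≈ 0.4301.
%ΔI = (7,354 − 6,000)/[(6,000+7,354)/2] = 1354/6677 ≈ 0.2028.
E_I = %ΔQ/%ΔI ≈ 2.121.
E_I > 1: normal good (luxury).

2.121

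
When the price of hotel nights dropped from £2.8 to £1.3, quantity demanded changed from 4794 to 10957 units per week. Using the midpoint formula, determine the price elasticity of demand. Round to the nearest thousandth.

-1.069

%ΔQ = (10957 − 4794)/[(4794 + 10957)/2] = 6163/7875.5 ≈ 0.7826.
%Δp = (1.3 − 2.8)/[(2.8 + 1.3)/2] = -1.5/2.05 ≈ -0.7317.
Arc elasticity E = %ΔQ/%Δp ≈ 0.7826/-0.7317 ≈ -1.069.
|E| > 1: demand is elastic over this range.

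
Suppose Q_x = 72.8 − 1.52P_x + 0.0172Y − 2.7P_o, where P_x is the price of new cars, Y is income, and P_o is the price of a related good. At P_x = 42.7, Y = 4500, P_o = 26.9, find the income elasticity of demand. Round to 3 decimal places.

Substituting, Q_x = 72.8 − 1.52(42.7) + 0.0172(4500) − 2.7(26.9) = 72.8 − 64.904 + 77.4 − 72.63 = 12.666.
∂Q_x/∂Y = +0.0172, so E_I = 0.0172·(4500/12.666) ≈ 6.111.
E_I > 1: normal good (luxury).

6.111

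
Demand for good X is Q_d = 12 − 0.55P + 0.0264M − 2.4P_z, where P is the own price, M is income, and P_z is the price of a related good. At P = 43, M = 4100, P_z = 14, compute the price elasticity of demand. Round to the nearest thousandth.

Evaluating quantity at (P, M, P_z) gives Q_d = 12 − 0.55(43) + 0.0264(4100) − 2.4(14) = 12 − 23.65 + 108.24 − 33.6 = 62.99.
∂Q_d/∂P = −0.55, so E_p = (−0.55)·(43/62.99) ≈ -0.375.
|E_p| < 1: demand is inelastic.

-0.375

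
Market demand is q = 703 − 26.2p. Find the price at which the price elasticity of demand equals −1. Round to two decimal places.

For linear demand q = a − bp, E = −bp/(a − bp). |E| = 1 ⇒ bp = a − bp ⇒ p = a/(2b).
p = 703/(2·26.2) ≈ 13.42.

13.42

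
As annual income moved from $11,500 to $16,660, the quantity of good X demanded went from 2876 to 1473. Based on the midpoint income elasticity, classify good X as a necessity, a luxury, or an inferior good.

inferior

%ΔQ = (1473 − 2876)/[(2876+1473)/2] = -1403/2174.5 ≈ -0.6452.
%ΔI = (16,660 − 11,500)/[(11,500+16,660)/2] = 5160/14080 ≈ 0.3665.
E_I = %ΔQ/%ΔI ≈ -1.761.
E_I < 0: inferior good.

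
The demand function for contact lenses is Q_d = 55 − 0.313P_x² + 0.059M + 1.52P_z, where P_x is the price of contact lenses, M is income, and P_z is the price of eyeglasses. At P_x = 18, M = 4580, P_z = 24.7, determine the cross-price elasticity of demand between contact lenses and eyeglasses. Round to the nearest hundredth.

0.14

Q_d = 55 − 0.313(18)² + 0.059(4580) + 1.52(24.7) = 55 − 101.412 + 270.22 + 37.544 = 261.352.
∂Q_d/∂P_z = +1.52, so E_xy = 1.52·(24.7/261.352) ≈ 0.14.
E_xy > 0: the goods are substitutes.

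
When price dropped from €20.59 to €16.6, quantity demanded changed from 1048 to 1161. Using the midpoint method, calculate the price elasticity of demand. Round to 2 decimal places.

-0.48

%ΔQ = (1161 − 1048)/[(1048 + 1161)/2] = 113/1104.5 ≈ 0.1023.
%ΔP = (16.6 − 20.59)/[(20.59 + 16.6)/2] = -3.99/18.595 ≈ -0.2146.
Arc elasticity E = %ΔQ/%ΔP ≈ 0.1023/-0.2146 ≈ -0.48.
|E| < 1: demand is inelastic over this range.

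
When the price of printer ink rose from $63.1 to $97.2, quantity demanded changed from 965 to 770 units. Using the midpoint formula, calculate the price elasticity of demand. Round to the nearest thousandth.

-0.528

%ΔQ = (770 − 965)/[(965 + 770)/2] = -195/867.5 ≈ -0.2248.
%ΔP = (97.2 − 63.1)/[(63.1 + 97.2)/2] = 34.1/80.15 ≈ 0.4255.
Arc elasticity E = %ΔQ/%ΔP ≈ -0.2248/0.4255 ≈ -0.528.
|E| < 1: demand is inelastic over this range.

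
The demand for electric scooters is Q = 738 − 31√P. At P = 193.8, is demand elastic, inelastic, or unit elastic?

inelastic

At P = 193.8, Q = 306.4426.
dQ/dP = −31/(2√P) = −31/(2·13.9212).
Point elasticity E = (dQ/dP)·(P/Q) = -1.1134 × 193.8/306.4426 ≈ -0.704.
|E| ≈ 0.704 < 1, so demand is inelastic.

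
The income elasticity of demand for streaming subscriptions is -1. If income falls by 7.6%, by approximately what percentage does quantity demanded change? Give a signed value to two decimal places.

7.60

%ΔQ ≈ E × %ΔI = (-1) × (-7.6%) = 7.60%.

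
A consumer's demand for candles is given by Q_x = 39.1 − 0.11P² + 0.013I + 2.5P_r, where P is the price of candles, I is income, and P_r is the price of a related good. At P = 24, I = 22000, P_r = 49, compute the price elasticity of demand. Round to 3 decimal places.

-0.330

First evaluate Q_x: 39.1 − 0.11(24)² + 0.013(22000) + 2.5(49) = 39.1 − 63.36 + 286 + 122.5 = 384.24.
∂Q_x/∂P = −2·0.11·P = -5.28, so E_p = -5.28·(24/384.24) ≈ -0.330.
|E_p| < 1: demand is inelastic.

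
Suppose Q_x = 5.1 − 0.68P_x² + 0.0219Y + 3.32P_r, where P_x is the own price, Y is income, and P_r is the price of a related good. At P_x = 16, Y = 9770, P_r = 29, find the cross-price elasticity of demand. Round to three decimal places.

0.682

At the given point, Q_x = 5.1 − 0.68(16)² + 0.0219(9770) + 3.32(29) = 5.1 − 174.08 + 213.963 + 96.28 = 141.263.
∂Q_x/∂P_r = +3.32, so E_xy = 3.32·(29/141.263) ≈ 0.682.
E_xy > 0: the goods are substitutes.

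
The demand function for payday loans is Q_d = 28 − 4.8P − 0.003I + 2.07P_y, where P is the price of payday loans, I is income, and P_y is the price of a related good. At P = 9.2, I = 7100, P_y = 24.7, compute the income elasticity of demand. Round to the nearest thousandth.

First evaluate Q_d: 28 − 4.8(9.2) − 0.003(7100) + 2.07(24.7) = 28 − 44.16 − 21.3 + 51.129 = 13.669.
∂Q_d/∂I = −0.003, so E_I = -0.003·(7100/13.669) ≈ -1.558.
E_I < 0: inferior good.

-1.558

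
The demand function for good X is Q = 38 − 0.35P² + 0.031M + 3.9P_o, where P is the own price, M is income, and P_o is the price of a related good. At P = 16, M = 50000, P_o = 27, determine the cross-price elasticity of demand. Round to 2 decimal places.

Q = 38 − 0.35(16)² + 0.031(50000) + 3.9(27) = 38 − 89.6 + 1550 + 105.3 = 1603.7.
∂Q/∂P_o = +3.9, so E_xy = 3.9·(27/1603.7) ≈ 0.07.
E_xy > 0: the goods are substitutes.

0.07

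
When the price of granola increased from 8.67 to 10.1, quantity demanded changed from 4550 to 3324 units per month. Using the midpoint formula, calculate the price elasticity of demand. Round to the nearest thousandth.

-2.044

%Δq = (3324 − 4550)/[(4550 + 3324)/2] = -1226/3937 ≈ -0.3114.
%Δp = (10.1 − 8.67)/[(8.67 + 10.1)/2] = 1.43/9.385 ≈ 0.1524.
Arc elasticity E = %Δq/%Δp ≈ -0.3114/0.1524 ≈ -2.044.
|E| > 1: demand is elastic over this range.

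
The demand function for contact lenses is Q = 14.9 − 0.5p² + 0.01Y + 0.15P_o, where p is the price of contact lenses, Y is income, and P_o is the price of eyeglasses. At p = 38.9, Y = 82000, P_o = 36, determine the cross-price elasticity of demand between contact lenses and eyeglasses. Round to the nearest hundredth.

0.06

First evaluate Q: 14.9 − 0.5(38.9)² + 0.01(82000) + 0.15(36) = 14.9 − 756.605 + 820 + 5.4 = 83.695.
∂Q/∂P_o = +0.15, so E_xy = 0.15·(36/83.695) ≈ 0.06.
E_xy > 0: the goods are substitutes.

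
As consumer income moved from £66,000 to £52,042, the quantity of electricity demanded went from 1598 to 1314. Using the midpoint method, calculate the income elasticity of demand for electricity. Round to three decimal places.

%ΔQ = (1314 − 1598)/[(1598+1314)/2] = -284/1456 ≈ -0.1951.
%ΔI = (52,042 − 66,000)/[(66,000+52,042)/2] = -13958/59021 ≈ -0.2365.
E_I = %ΔQ/%ΔI ≈ 0.825.
E_I ∈ (0,1): normal good (necessity).

0.825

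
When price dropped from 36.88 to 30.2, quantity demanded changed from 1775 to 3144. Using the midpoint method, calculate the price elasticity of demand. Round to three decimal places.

-2.795

%ΔQ = (3144 − 1775)/[(1775 + 3144)/2] = 1369/2459.5 ≈ 0.5566.
%Δp = (30.2 − 36.88)/[(36.88 + 30.2)/2] = -6.68/33.54 ≈ -0.1992.
Arc elasticity E = %ΔQ/%Δp ≈ 0.5566/-0.1992 ≈ -2.795.
|E| > 1: demand is elastic over this range.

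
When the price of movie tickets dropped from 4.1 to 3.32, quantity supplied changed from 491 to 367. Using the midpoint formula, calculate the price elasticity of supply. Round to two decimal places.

%ΔQ = (367 − 491)/[(491 + 367)/2] = -124/429 ≈ -0.2890.
%ΔP = (3.32 − 4.1)/[(4.1 + 3.32)/2] = -0.78/3.71 ≈ -0.2102.
Arc elasticity E = %ΔQ/%ΔP ≈ -0.2890/-0.2102 ≈ 1.37.
|E| > 1: supply is elastic over this range.

1.37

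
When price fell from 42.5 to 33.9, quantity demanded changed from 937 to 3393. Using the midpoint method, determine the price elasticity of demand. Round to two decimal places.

%Δq = (3393 − 937)/[(937 + 3393)/2] = 2456/2165 ≈ 1.1344.
%Δp = (33.9 − 42.5)/[(42.5 + 33.9)/2] = -8.6/38.2 ≈ -0.2251.
Arc elasticity E = %Δq/%Δp ≈ 1.1344/-0.2251 ≈ -5.04.
|E| > 1: demand is elastic over this range.

-5.04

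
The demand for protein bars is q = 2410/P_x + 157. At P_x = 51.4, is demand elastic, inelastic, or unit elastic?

At P_x = 51.4, q = 203.8872.
dq/dP_x = −2410/P_x² = −0.9122.
Point elasticity E = (dq/dP_x)·(P_x/q) = -0.9122 × 51.4/203.8872 ≈ -0.230.
|E| ≈ 0.230 < 1, so demand is inelastic.

inelastic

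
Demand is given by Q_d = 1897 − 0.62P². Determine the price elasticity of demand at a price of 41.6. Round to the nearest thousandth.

At P = 41.6, Q_d = 824.0528.
dQ_d/dP = −2·0.62·P = −51.584.
Point elasticity E = (dQ_d/dP)·(P/Q_d) = -51.584 × 41.6/824.0528 ≈ -2.604.
|E| > 1, so demand is elastic at this price.

-2.604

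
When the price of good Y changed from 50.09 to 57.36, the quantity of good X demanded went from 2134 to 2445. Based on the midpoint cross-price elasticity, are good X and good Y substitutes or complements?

%ΔQ_x = (2445 − 2134)/[(2134+2445)/2] = 311/2289.5 ≈ 0.1358.
%ΔP_y = (57.36 − 50.09)/[(50.09+57.36)/2] ≈ 0.1353.
E_xy = 0.1358/0.1353 ≈ 1.004.
E_xy > 0, so the goods are substitutes.

substitutes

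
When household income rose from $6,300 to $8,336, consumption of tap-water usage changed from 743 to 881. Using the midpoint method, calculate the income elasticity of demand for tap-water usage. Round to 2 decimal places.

0.61

%ΔQ = (881 − 743)/[(743+881)/2] = 138/812 ≈ 0.1700.
%ΔM = (8,336 − 6,300)/[(6,300+8,336)/2] = 2036/7318 ≈ 0.2782.
E_I = %ΔQ/%ΔM ≈ 0.61.
E_I ∈ (0,1): normal good (necessity).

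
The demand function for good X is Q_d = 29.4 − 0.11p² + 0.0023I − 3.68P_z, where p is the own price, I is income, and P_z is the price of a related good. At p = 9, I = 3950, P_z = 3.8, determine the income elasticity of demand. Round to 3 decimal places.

0.583

Substituting, Q_d = 29.4 − 0.11(9)² + 0.0023(3950) − 3.68(3.8) = 29.4 − 8.91 + 9.085 − 13.984 = 15.591.
∂Q_d/∂I = +0.0023, so E_I = 0.0023·(3950/15.591) ≈ 0.583.
E_I ∈ (0,1): normal good (necessity).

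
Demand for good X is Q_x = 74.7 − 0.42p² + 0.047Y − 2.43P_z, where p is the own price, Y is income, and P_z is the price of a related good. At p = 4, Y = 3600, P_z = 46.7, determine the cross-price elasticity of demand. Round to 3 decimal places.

Q_x = 74.7 − 0.42(4)² + 0.047(3600) − 2.43(46.7) = 74.7 − 6.72 + 169.2 − 113.481 = 123.699.
∂Q_x/∂P_z = −2.43, so E_xy = -2.43·(46.7/123.699) ≈ -0.917.
E_xy < 0: the goods are complements.

-0.917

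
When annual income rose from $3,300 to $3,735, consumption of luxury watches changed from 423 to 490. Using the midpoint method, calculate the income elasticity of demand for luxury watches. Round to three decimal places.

%ΔQ = (490 − 423)/[(423+490)/2] = 67/456.5 ≈ 0.1468.
%ΔI = (3,735 − 3,300)/[(3,300+3,735)/2] = 435/3517.5 ≈ 0.1237.
E_I = %ΔQ/%ΔI ≈ 1.187.
E_I > 1: normal good (luxury).

1.187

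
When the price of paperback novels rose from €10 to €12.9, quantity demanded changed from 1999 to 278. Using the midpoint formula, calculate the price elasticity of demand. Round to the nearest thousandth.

-5.968

%Δq = (278 − 1999)/[(1999 + 278)/2] = -1721/1138.5 ≈ -1.5116.
%ΔP = (12.9 − 10)/[(10 + 12.9)/2] = 2.9/11.45 ≈ 0.2533.
Arc elasticity E = %Δq/%ΔP ≈ -1.5116/0.2533 ≈ -5.968.
|E| > 1: demand is elastic over this range.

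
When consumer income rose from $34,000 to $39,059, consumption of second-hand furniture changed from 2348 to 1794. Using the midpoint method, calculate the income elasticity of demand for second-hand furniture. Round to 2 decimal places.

-1.93

%ΔQ = (1794 − 2348)/[(2348+1794)/2] = -554/2071 ≈ -0.2675.
%ΔY = (39,059 − 34,000)/[(34,000+39,059)/2] = 5059/36529.5 ≈ 0.1385.
E_I = %ΔQ/%ΔY ≈ -1.93.
E_I < 0: inferior good.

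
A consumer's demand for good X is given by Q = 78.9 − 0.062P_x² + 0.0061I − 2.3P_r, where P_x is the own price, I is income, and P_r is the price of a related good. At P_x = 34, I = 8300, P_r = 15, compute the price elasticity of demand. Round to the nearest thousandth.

First evaluate Q: 78.9 − 0.062(34)² + 0.0061(8300) − 2.3(15) = 78.9 − 71.672 + 50.63 − 34.5 = 23.358.
∂Q/∂P_x = −2·0.062·P_x = -4.216, so E_p = -4.216·(34/23.358) ≈ -6.137.
|E_p| > 1: demand is elastic.

-6.137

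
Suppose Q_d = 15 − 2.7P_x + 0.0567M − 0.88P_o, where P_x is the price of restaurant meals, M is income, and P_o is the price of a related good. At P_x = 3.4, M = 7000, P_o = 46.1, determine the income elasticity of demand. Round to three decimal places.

At the given point, Q_d = 15 − 2.7(3.4) + 0.0567(7000) − 0.88(46.1) = 15 − 9.18 + 396.9 − 40.568 = 362.152.
∂Q_d/∂M = +0.0567, so E_I = 0.0567·(7000/362.152) ≈ 1.096.
E_I > 1: normal good (luxury).

1.096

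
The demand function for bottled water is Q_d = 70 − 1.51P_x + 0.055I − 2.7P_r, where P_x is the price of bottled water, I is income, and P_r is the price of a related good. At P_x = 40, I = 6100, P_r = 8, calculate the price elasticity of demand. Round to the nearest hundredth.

-0.19

First evaluate Q_d: 70 − 1.51(40) + 0.055(6100) − 2.7(8) = 70 − 60.4 + 335.5 − 21.6 = 323.5.
∂Q_d/∂P_x = −1.51, so E_p = (−1.51)·(40/323.5) ≈ -0.19.
|E_p| < 1: demand is inelastic.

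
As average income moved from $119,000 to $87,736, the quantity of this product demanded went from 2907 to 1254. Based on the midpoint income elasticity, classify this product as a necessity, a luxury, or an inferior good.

%ΔQ = (1254 − 2907)/[(2907+1254)/2] = -1653/2080.5 ≈ -0.7945.
%ΔI = (87,736 − 119,000)/[(119,000+87,736)/2] = -31264/103368 ≈ -0.3025.
E_I = %ΔQ/%ΔI ≈ 2.627.
E_I > 1: normal good (luxury).

luxury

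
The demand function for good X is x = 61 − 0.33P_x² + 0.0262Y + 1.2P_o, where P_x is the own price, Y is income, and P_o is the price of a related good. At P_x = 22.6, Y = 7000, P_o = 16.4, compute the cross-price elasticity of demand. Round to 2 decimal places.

x = 61 − 0.33(22.6)² + 0.0262(7000) + 1.2(16.4) = 61 − 168.5508 + 183.4 + 19.68 = 95.5292.
∂x/∂P_o = +1.2, so E_xy = 1.2·(16.4/95.5292) ≈ 0.21.
E_xy > 0: the goods are substitutes.

0.21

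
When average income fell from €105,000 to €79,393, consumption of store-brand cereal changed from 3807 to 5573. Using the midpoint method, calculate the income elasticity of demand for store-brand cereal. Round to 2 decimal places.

%ΔQ = (5573 − 3807)/[(3807+5573)/2] = 1766/4690 ≈ 0.3765.
%ΔI = (79,393 − 105,000)/[(105,000+79,393)/2] = -25607/92196.5 ≈ -0.2777.
E_I = %ΔQ/%ΔI ≈ -1.36.
E_I < 0: inferior good.

-1.36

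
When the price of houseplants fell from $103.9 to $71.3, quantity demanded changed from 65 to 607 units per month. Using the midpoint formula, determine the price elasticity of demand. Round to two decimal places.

%Δq = (607 − 65)/[(65 + 607)/2] = 542/336 ≈ 1.6131.
%Δp = (71.3 − 103.9)/[(103.9 + 71.3)/2] = -32.6/87.6 ≈ -0.3721.
Arc elasticity E = %Δq/%Δp ≈ 1.6131/-0.3721 ≈ -4.33.
|E| > 1: demand is elastic over this range.

-4.33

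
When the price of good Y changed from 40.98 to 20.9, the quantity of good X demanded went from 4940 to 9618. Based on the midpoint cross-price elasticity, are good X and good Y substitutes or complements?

complements

%ΔQ_x = (9618 − 4940)/[(4940+9618)/2] = 4678/7279 ≈ 0.6427.
%ΔP_y = (20.9 − 40.98)/[(40.98+20.9)/2] ≈ -0.6490.
E_xy = 0.6427/-0.6490 ≈ -0.990.
E_xy < 0, so the goods are complements.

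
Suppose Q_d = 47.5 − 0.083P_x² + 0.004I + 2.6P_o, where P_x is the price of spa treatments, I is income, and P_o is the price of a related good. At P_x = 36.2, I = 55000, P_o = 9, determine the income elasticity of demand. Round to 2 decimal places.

At the given point, Q_d = 47.5 − 0.083(36.2)² + 0.004(55000) + 2.6(9) = 47.5 − 108.7665 + 220 + 23.4 = 182.1335.
∂Q_d/∂I = +0.004, so E_I = 0.004·(55000/182.1335) ≈ 1.21.
E_I > 1: normal good (luxury).

1.21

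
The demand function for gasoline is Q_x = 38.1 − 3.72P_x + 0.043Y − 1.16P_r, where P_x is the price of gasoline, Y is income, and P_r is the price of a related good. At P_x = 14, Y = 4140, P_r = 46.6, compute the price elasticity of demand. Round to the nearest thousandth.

First evaluate Q_x: 38.1 − 3.72(14) + 0.043(4140) − 1.16(46.6) = 38.1 − 52.08 + 178.02 − 54.056 = 109.984.
∂Q_x/∂P_x = −3.72, so E_p = (−3.72)·(14/109.984) ≈ -0.474.
|E_p| < 1: demand is inelastic.

-0.474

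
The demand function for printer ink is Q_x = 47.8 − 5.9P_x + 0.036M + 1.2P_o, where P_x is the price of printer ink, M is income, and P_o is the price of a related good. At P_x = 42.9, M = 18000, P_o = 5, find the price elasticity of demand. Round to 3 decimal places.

-0.564

Evaluating quantity at (P_x, M, P_o) gives Q_x = 47.8 − 5.9(42.9) + 0.036(18000) + 1.2(5) = 47.8 − 253.11 + 648 + 6 = 448.69.
∂Q_x/∂P_x = −5.9, so E_p = (−5.9)·(42.9/448.69) ≈ -0.564.
|E_p| < 1: demand is inelastic.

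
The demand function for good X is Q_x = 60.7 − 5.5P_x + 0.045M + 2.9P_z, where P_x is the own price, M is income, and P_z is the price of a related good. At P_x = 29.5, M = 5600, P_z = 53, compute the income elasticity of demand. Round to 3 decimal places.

First evaluate Q_x: 60.7 − 5.5(29.5) + 0.045(5600) + 2.9(53) = 60.7 − 162.25 + 252 + 153.7 = 304.15.
∂Q_x/∂M = +0.045, so E_I = 0.045·(5600/304.15) ≈ 0.829.
E_I ∈ (0,1): normal good (necessity).

0.829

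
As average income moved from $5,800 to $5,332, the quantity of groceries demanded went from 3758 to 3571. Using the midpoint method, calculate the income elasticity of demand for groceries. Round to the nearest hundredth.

%ΔQ = (3571 − 3758)/[(3758+3571)/2] = -187/3664.5 ≈ -0.0510.
%ΔY = (5,332 − 5,800)/[(5,800+5,332)/2] = -468/5566 ≈ -0.0841.
E_I = %ΔQ/%ΔY ≈ 0.61.
E_I ∈ (0,1): normal good (necessity).

0.61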